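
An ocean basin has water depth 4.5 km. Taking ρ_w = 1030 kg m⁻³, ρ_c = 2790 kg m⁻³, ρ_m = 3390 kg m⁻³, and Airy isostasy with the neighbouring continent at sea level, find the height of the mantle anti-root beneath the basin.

Isostatic balance requires: replacing crust with seawater at the top is compensated by replacing crust with mantle at the base: d (ρ_c − ρ_w) = a (ρ_m − ρ_c).
a = d (ρ_c − ρ_w)/(ρ_m − ρ_c) = 4.5 km × 1760/600 = 13.2 km.

13.2 km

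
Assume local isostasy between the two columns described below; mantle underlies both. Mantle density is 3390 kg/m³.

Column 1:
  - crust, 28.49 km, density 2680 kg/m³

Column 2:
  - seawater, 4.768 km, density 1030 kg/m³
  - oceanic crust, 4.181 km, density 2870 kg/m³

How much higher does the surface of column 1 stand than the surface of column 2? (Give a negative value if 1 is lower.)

For any compensation level in the mantle, the mantle terms cancel and isostasy reduces to e = (Σt_1 − Σt_2) − (Σ(ρt)_1 − Σ(ρt)_2) / ρ_m.
Σt_1 = 28.49 km; Σt_2 = 8.949 km; Σ(ρt)_1 = 76353.2; Σ(ρt)_2 = 16910.51 (in km·kg/m³).
e = (28.49 − 8.949) − (76353.2 − 16910.51) / 3390 = 2.01 km.

2.01 km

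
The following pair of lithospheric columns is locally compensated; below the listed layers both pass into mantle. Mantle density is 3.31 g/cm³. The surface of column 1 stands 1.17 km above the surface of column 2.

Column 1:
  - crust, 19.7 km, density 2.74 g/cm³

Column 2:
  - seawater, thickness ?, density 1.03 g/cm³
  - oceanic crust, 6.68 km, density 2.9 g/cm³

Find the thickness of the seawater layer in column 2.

2.03 km

Take the compensation level at the base of the deeper column (depth z_c below the surface of column 1) and equate Σ ρ_i t_i down to z_c; mantle fills any gap and the z_c terms cancel.
Column 1: 19.7×2.74 + (z_c − 19.7)×3.31
Column 2: 1.17×0 + x×1.03 + 6.68×2.9 + (z_c − 1.17 − 6.68 − x)×3.31
The z_c×3.31 term appears on both sides and cancels. Collect the known terms of each column as K = Σ(ρt)_known − 3.31 × (depth of known layers): K_1 = 53.978 − 3.31×19.7 = −11.229; K_2 = 19.372 − 3.31×(1.17 + 6.68) = −6.6115.
Balance: K_1 = K_2 − x×(3.31 − 1.03), so x = (K_2 − K_1)/(3.31 − 1.03) = 4.6175/2.28 = 2.03 km.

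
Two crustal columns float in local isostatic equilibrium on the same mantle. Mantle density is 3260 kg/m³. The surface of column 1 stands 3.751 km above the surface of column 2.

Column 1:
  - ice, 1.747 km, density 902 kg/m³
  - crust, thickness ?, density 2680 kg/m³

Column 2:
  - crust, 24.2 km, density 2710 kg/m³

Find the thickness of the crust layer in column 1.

Take the compensation level at the base of the deeper column (depth z_c below the surface of column 1) and equate Σ ρ_i t_i down to z_c; mantle fills any gap and the z_c terms cancel.
Column 1: 1.747×902 + x×2680 + (z_c − 1.747 − x)×3260
Column 2: 3.751×0 + 24.2×2710 + (z_c − 3.751 − 24.2)×3260
The z_c×3260 term appears on both sides and cancels. Collect the known terms of each column as K = Σ(ρt)_known − 3260 × (depth of known layers): K_1 = 1575.794 − 3260×1.747 = −4119.426; K_2 = 65582 − 3260×(3.751 + 24.2) = −25538.26.
Balance: K_1 − x×(3260 − 2680) = K_2, so x = (K_1 − K_2)/(3260 − 2680) = 21418.8/580 = 36.9 km.

36.9 km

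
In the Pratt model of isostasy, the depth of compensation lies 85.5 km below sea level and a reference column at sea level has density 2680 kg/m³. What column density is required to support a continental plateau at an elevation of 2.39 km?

Pratt balance: ρ_ref D = ρ (D + h).
ρ = ρ_ref D/(D + h) = 2680 × 85.5 km/(85.5 km + 2.39 km) = 2610 kg/m³.

2610 kg/m³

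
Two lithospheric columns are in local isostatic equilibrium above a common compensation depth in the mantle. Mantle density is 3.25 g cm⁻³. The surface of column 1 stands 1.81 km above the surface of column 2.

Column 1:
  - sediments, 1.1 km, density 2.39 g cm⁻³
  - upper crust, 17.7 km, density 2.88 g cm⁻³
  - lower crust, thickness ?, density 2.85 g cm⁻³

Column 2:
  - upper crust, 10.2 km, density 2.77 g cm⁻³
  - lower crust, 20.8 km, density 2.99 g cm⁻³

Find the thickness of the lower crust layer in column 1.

21.7 km

Take the compensation level at the base of the deeper column (depth z_c below the surface of column 1) and equate Σ ρ_i t_i down to z_c; mantle fills any gap and the z_c terms cancel.
Column 1: 1.1×2.39 + 17.7×2.88 + x×2.85 + (z_c − 18.8 − x)×3.25
Column 2: 1.81×0 + 10.2×2.77 + 20.8×2.99 + (z_c − 1.81 − 31)×3.25
The z_c×3.25 term appears on both sides and cancels. Collect the known terms of each column as K = Σ(ρt)_known − 3.25 × (depth of known layers): K_1 = 53.605 − 3.25×18.8 = −7.495; K_2 = 90.446 − 3.25×(1.81 + 31) = −16.1865.
Balance: K_1 − x×(3.25 − 2.85) = K_2, so x = (K_1 − K_2)/(3.25 − 2.85) = 8.6915/0.4 = 21.7 km.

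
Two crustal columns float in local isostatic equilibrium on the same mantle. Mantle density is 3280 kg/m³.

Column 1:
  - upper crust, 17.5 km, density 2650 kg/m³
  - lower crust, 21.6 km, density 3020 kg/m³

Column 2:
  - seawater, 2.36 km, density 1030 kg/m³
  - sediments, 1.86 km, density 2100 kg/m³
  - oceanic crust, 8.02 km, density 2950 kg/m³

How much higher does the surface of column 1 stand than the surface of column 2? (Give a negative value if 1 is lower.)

For any compensation level in the mantle, the mantle terms cancel and isostasy reduces to e = (Σt_1 − Σt_2) − (Σ(ρt)_1 − Σ(ρt)_2) / ρ_m.
Σt_1 = 39.1 km; Σt_2 = 12.24 km; Σ(ρt)_1 = 111607; Σ(ρt)_2 = 29995.8 (in km·kg/m³).
e = (39.1 − 12.24) − (111607 − 29995.8) / 3280 = 1.98 km.

1.98 km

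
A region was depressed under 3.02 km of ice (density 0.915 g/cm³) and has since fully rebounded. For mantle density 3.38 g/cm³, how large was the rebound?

Removing the load lets mantle flow back in; uplift u satisfies ρ_ice t = ρ_m u.
u = t ρ_ice/ρ_m = 3.02 km × 0.915/3.38 = 0.818 km.

0.818 km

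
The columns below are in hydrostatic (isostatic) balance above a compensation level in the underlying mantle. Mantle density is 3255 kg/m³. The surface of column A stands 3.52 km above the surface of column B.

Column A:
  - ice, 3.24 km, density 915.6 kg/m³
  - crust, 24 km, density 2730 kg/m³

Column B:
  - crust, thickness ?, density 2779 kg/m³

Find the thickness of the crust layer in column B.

18.3 km

Take the compensation level at the base of the deeper column (depth z_c below the surface of column A) and equate Σ ρ_i t_i down to z_c; mantle fills any gap and the z_c terms cancel.
Column A: 3.24×915.6 + 24×2730 + (z_c − 27.24)×3255
Column B: 3.52×0 + x×2779 + (z_c − 3.52 − 0 − x)×3255
The z_c×3255 term appears on both sides and cancels. Collect the known terms of each column as K = Σ(ρt)_known − 3255 × (depth of known layers): K_A = 68486.544 − 3255×27.24 = −20179.656; K_B = 0 − 3255×(3.52 + 0) = −11457.6.
Balance: K_A = K_B − x×(3255 − 2779), so x = (K_B − K_A)/(3255 − 2779) = 8722.06/476 = 18.3 km.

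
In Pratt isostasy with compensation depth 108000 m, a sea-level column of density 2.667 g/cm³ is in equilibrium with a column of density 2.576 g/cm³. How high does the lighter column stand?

3820 m

ρ_ref D = ρ (D + h) → h = D (ρ_ref − ρ)/ρ.
h = 108000 m × (2.667 − 2.576)/2.576 = 3820 m.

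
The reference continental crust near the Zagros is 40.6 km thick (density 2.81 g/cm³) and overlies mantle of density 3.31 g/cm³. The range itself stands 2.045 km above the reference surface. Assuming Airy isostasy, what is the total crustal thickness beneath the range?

54.1 km

Root depth r = h ρ_c / (ρ_m − ρ_c) = 2.045 km × 2.81 / 0.5 = 11.49 km.
Total thickness = T + h + r = 40.6 km + 2.045 km + 11.49 km = 54.1 km.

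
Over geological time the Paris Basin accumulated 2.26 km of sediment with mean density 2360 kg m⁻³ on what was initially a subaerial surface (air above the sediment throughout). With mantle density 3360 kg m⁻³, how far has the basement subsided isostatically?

Subaerial load: s = t ρ_sed / ρ_m = 2.26 km × 2360/3360 = 1.59 km.

1.59 km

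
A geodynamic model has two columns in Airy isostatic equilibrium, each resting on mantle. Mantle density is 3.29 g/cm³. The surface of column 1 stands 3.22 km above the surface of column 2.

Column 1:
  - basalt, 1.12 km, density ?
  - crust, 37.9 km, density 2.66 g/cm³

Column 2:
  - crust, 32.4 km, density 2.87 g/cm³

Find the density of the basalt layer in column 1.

Take the compensation level at the base of the deeper column (depth z_c below the surface of column 1) and equate Σ ρ_i t_i down to z_c; mantle fills any gap and the z_c terms cancel.
Column 1: 1.12×ρ + 37.9×2.66 + (z_c − 39.02)×3.29
Column 2: 3.22×0 + 32.4×2.87 + (z_c − 3.22 − 32.4)×3.29
The z_c×3.29 term appears on both sides and cancels. Collect the known terms of each column as K = Σ(ρt)_known − 3.29 × (depth of known layers): K_1 = 100.814 − 3.29×39.02 = −27.5618; K_2 = 92.988 − 3.29×(3.22 + 32.4) = −24.2018.
Balance: K_1 + 1.12×ρ = K_2, so ρ = (K_2 − K_1)/1.12 = 3.36/1.12 = 3 g/cm³.

3 g/cm³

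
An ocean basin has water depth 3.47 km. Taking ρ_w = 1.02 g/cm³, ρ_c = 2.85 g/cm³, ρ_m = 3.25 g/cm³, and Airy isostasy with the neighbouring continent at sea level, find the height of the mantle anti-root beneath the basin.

For local isostatic compensation: replacing crust with seawater at the top is compensated by replacing crust with mantle at the base: d (ρ_c − ρ_w) = a (ρ_m − ρ_c).
a = d (ρ_c − ρ_w)/(ρ_m − ρ_c) = 3.47 km × 1.83/0.4 = 15.9 km.

15.9 km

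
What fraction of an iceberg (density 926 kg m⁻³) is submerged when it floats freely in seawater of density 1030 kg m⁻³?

89.9%

Submerged fraction = ρ_obj/ρ_fluid = 926/1030 = 89.9%.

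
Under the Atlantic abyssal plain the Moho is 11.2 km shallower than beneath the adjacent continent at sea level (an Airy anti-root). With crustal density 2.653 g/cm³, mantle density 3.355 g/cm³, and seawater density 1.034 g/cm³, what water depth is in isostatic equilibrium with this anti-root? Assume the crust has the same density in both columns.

4.86 km

Replacing a thickness d of crust by seawater at the top must be balanced by replacing crust with mantle at the base: d (ρ_c − ρ_w) = a (ρ_m − ρ_c).
d = a (ρ_m − ρ_c)/(ρ_c − ρ_w) = 11.2 km × 0.702/1.619 = 4.86 km.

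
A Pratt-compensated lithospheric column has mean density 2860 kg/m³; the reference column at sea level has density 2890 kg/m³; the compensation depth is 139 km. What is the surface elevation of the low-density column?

ρ_ref D = ρ (D + h) → h = D (ρ_ref − ρ)/ρ.
h = 139 km × (2890 − 2860)/2860 = 1.46 km.

1.46 km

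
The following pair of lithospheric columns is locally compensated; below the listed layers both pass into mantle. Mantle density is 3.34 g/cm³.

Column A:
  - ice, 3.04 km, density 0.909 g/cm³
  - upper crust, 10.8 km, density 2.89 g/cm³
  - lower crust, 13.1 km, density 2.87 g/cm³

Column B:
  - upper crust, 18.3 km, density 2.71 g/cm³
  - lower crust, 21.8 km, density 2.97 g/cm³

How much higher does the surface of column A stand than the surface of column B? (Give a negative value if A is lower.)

−0.356 km

For any compensation level in the mantle, the mantle terms cancel and isostasy reduces to e = (Σt_A − Σt_B) − (Σ(ρt)_A − Σ(ρt)_B) / ρ_m.
Σt_A = 26.94 km; Σt_B = 40.1 km; Σ(ρt)_A = 71.57236; Σ(ρt)_B = 114.339 (in km·g/cm³).
e = (26.94 − 40.1) − (71.57236 − 114.339) / 3.34 = −0.356 km.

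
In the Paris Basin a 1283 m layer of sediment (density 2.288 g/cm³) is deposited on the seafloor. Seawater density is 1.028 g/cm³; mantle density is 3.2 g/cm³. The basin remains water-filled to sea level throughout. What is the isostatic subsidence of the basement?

744 m

Submarine loading: the sediment displaces seawater, and the subsidence is in turn flooded, so s (ρ_m − ρ_w) = t (ρ_sed − ρ_w).
s = 1283 m × (2.288 − 1.028) / (3.2 − 1.028) = 744 m.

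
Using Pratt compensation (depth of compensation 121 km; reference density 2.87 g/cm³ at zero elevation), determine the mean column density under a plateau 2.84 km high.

Pratt balance: ρ_ref D = ρ (D + h).
ρ = ρ_ref D/(D + h) = 2.87 × 121 km/(121 km + 2.84 km) = 2.8 g/cm³.

2.8 g/cm³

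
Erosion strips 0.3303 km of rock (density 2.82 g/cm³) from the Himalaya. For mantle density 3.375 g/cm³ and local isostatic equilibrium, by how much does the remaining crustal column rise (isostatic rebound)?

0.276 km

Unloading: uplift u = e ρ_c/ρ_m = 0.3303 km × 2.82/3.375 = 0.276 km.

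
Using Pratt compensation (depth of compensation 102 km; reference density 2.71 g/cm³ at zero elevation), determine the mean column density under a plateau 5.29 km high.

2.58 g/cm³

Pratt balance: ρ_ref D = ρ (D + h).
ρ = ρ_ref D/(D + h) = 2.71 × 102 km/(102 km + 5.29 km) = 2.58 g/cm³.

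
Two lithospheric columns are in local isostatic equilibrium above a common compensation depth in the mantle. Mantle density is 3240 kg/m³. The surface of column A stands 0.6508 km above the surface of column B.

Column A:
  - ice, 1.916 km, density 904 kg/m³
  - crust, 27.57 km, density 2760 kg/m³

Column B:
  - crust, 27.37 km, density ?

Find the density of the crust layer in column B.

Take the compensation level at the base of the deeper column (depth z_c below the surface of column A) and equate Σ ρ_i t_i down to z_c; mantle fills any gap and the z_c terms cancel.
Column A: 1.916×904 + 27.57×2760 + (z_c − 29.486)×3240
Column B: 0.6508×0 + 27.37×ρ + (z_c − 0.6508 − 27.37)×3240
The z_c×3240 term appears on both sides and cancels. Collect the known terms of each column as K = Σ(ρt)_known − 3240 × (depth of known layers): K_A = 77825.264 − 3240×29.486 = −17709.376; K_B = 0 − 3240×(0.6508 + 27.37) = −90787.392.
Balance: K_A = K_B + 27.37×ρ, so ρ = (K_A − K_B)/27.37 = 73078/27.37 = 2670 kg/m³.

2670 kg/m³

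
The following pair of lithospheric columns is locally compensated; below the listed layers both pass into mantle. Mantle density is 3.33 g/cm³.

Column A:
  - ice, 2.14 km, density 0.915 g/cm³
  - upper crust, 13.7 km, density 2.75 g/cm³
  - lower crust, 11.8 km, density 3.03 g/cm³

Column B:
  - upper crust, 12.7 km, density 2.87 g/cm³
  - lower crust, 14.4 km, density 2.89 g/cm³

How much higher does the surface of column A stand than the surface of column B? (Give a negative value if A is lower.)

For any compensation level in the mantle, the mantle terms cancel and isostasy reduces to e = (Σt_A − Σt_B) − (Σ(ρt)_A − Σ(ρt)_B) / ρ_m.
Σt_A = 27.64 km; Σt_B = 27.1 km; Σ(ρt)_A = 75.3871; Σ(ρt)_B = 78.065 (in km·g/cm³).
e = (27.64 − 27.1) − (75.3871 − 78.065) / 3.33 = 1.34 km.

1.34 km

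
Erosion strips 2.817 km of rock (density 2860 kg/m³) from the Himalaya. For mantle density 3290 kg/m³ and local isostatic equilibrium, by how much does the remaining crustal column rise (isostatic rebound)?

2.45 km

Unloading: uplift u = e ρ_c/ρ_m = 2.817 km × 2860/3290 = 2.45 km.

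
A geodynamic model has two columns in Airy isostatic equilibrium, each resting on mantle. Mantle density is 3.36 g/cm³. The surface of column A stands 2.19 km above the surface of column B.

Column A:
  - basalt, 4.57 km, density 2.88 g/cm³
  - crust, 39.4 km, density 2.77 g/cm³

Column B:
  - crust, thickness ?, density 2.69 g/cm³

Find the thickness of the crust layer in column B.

Take the compensation level at the base of the deeper column (depth z_c below the surface of column A) and equate Σ ρ_i t_i down to z_c; mantle fills any gap and the z_c terms cancel.
Column A: 4.57×2.88 + 39.4×2.77 + (z_c − 43.97)×3.36
Column B: 2.19×0 + x×2.69 + (z_c − 2.19 − 0 − x)×3.36
The z_c×3.36 term appears on both sides and cancels. Collect the known terms of each column as K = Σ(ρt)_known − 3.36 × (depth of known layers): K_A = 122.2996 − 3.36×43.97 = −25.4396; K_B = 0 − 3.36×(2.19 + 0) = −7.3584.
Balance: K_A = K_B − x×(3.36 − 2.69), so x = (K_B − K_A)/(3.36 − 2.69) = 18.0812/0.67 = 27 km.

27 km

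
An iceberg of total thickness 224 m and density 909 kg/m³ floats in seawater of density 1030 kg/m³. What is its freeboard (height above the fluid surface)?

Floating equilibrium: submerged depth d = t ρ_obj/ρ_fluid = 224 m × 909/1030 = 197.7 m.
Freeboard = t − d = 224 m − 197.7 m = 26.3 m.

26.3 m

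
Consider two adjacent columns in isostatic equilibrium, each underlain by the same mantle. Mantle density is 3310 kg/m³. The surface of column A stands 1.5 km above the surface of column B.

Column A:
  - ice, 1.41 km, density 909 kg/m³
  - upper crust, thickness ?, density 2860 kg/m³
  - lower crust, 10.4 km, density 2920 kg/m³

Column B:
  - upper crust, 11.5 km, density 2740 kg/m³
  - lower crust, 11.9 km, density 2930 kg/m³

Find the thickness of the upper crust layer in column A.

Take the compensation level at the base of the deeper column (depth z_c below the surface of column A) and equate Σ ρ_i t_i down to z_c; mantle fills any gap and the z_c terms cancel.
Column A: 1.41×909 + x×2860 + 10.4×2920 + (z_c − 11.81 − x)×3310
Column B: 1.5×0 + 11.5×2740 + 11.9×2930 + (z_c − 1.5 − 23.4)×3310
The z_c×3310 term appears on both sides and cancels. Collect the known terms of each column as K = Σ(ρt)_known − 3310 × (depth of known layers): K_A = 31649.69 − 3310×11.81 = −7441.41; K_B = 66377 − 3310×(1.5 + 23.4) = −16042.
Balance: K_A − x×(3310 − 2860) = K_B, so x = (K_A − K_B)/(3310 − 2860) = 8600.59/450 = 19.1 km.

19.1 km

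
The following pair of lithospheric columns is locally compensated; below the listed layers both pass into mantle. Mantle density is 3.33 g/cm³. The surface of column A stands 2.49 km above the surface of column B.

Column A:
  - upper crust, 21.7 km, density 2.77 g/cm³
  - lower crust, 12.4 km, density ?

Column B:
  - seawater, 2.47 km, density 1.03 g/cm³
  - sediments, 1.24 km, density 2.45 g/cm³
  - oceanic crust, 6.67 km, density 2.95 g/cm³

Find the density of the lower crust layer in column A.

Take the compensation level at the base of the deeper column (depth z_c below the surface of column A) and equate Σ ρ_i t_i down to z_c; mantle fills any gap and the z_c terms cancel.
Column A: 21.7×2.77 + 12.4×ρ + (z_c − 34.1)×3.33
Column B: 2.49×0 + 2.47×1.03 + 1.24×2.45 + 6.67×2.95 + (z_c − 2.49 − 10.38)×3.33
The z_c×3.33 term appears on both sides and cancels. Collect the known terms of each column as K = Σ(ρt)_known − 3.33 × (depth of known layers): K_A = 60.109 − 3.33×34.1 = −53.444; K_B = 25.2586 − 3.33×(2.49 + 10.38) = −17.5985.
Balance: K_A + 12.4×ρ = K_B, so ρ = (K_B − K_A)/12.4 = 35.8455/12.4 = 2.89 g/cm³.

2.89 g/cm³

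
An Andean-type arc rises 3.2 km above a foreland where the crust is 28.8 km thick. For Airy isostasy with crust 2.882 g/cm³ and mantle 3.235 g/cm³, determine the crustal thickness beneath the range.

Root depth r = h ρ_c / (ρ_m − ρ_c) = 3.2 km × 2.882 / 0.353 = 26.13 km.
Total thickness = T + h + r = 28.8 km + 3.2 km + 26.13 km = 58.1 km.

58.1 km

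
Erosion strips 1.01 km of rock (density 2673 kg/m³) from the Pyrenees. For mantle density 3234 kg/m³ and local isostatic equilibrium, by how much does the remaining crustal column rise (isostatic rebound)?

0.835 km

Unloading: uplift u = e ρ_c/ρ_m = 1.01 km × 2673/3234 = 0.835 km.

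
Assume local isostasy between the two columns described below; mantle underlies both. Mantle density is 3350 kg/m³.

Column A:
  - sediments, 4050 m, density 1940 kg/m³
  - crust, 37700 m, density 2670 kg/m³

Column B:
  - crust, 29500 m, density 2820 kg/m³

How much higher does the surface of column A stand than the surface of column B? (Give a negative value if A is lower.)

For any compensation level in the mantle, the mantle terms cancel and isostasy reduces to e = (Σt_A − Σt_B) − (Σ(ρt)_A − Σ(ρt)_B) / ρ_m.
Σt_A = 41750 m; Σt_B = 29500 m; Σ(ρt)_A = 108516000; Σ(ρt)_B = 83190000 (in m·kg/m³).
e = (41750 − 29500) − (108516000 − 83190000) / 3350 = 4690 m.

4690 m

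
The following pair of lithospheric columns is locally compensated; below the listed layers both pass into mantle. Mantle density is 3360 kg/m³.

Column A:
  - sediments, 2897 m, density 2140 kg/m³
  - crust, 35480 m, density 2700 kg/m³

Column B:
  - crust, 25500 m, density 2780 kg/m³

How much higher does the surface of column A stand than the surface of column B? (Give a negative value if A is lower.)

For any compensation level in the mantle, the mantle terms cancel and isostasy reduces to e = (Σt_A − Σt_B) − (Σ(ρt)_A − Σ(ρt)_B) / ρ_m.
Σt_A = 38377 m; Σt_B = 25500 m; Σ(ρt)_A = 101995580; Σ(ρt)_B = 70890000 (in m·kg/m³).
e = (38377 − 25500) − (101995580 − 70890000) / 3360 = 3620 m.

3620 m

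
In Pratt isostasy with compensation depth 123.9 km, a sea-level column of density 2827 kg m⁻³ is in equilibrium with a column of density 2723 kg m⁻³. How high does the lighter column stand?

ρ_ref D = ρ (D + h) → h = D (ρ_ref − ρ)/ρ.
h = 123.9 km × (2827 − 2723)/2723 = 4.73 km.

4.73 km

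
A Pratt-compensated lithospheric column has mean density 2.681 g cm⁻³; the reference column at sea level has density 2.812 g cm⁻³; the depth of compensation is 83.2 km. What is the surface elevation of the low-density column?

4.07 km

ρ_ref D = ρ (D + h) → h = D (ρ_ref − ρ)/ρ.
h = 83.2 km × (2.812 − 2.681)/2.681 = 4.07 km.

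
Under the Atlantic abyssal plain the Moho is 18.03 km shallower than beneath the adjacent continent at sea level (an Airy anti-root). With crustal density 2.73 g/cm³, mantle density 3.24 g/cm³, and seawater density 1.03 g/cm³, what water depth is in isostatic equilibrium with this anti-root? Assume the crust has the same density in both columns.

Replacing a thickness d of crust by seawater at the top must be balanced by replacing crust with mantle at the base: d (ρ_c − ρ_w) = a (ρ_m − ρ_c).
d = a (ρ_m − ρ_c)/(ρ_c − ρ_w) = 18.03 km × 0.51/1.7 = 5.41 km.

5.41 km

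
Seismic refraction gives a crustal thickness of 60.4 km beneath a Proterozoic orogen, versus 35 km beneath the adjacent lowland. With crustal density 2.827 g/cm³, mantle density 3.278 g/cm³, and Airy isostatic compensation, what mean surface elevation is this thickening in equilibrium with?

3.49 km

Excess crust Δ = 60.4 km − 35 km = 25.4 km, split between elevation h and root r with h + r = Δ.
Airy balance ρ_c h = (ρ_m − ρ_c) r gives r = h ρ_c/(ρ_m − ρ_c), so h (1 + ρ_c/(ρ_m − ρ_c)) = Δ, i.e. h = Δ (ρ_m − ρ_c)/ρ_m.
h = 25.4 km × 0.451/3.278 = 3.49 km.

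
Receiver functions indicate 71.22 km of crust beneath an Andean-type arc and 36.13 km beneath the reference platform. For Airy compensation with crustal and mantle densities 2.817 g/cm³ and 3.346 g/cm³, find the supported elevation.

5.55 km

Excess crust Δ = 71.22 km − 36.13 km = 35.09 km, split between elevation h and root r with h + r = Δ.
Airy balance ρ_c h = (ρ_m − ρ_c) r gives r = h ρ_c/(ρ_m − ρ_c), so h (1 + ρ_c/(ρ_m − ρ_c)) = Δ, i.e. h = Δ (ρ_m − ρ_c)/ρ_m.
h = 35.09 km × 0.529/3.346 = 5.55 km.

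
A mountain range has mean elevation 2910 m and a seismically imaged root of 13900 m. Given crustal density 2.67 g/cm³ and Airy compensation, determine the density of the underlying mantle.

3.23 g/cm³

Airy balance: ρ_c h = (ρ_m − ρ_c) r → ρ_m = ρ_c (1 + h/r).
ρ_m = 2.67 × (1 + 2910 m/13900 m) = 3.23 g/cm³.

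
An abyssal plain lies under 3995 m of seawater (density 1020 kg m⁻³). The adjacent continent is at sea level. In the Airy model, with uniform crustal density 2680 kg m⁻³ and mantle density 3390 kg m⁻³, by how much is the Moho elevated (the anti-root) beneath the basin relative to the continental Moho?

9340 m

In Airy isostatic equilibrium: replacing crust with seawater at the top is compensated by replacing crust with mantle at the base: d (ρ_c − ρ_w) = a (ρ_m − ρ_c).
a = d (ρ_c − ρ_w)/(ρ_m − ρ_c) = 3995 m × 1660/710 = 9340 m.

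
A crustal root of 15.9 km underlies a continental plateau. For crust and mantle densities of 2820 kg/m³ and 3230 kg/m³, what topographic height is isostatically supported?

2.31 km

Isostatic balance requires: ρ_c h = (ρ_m − ρ_c) r.
h = r (ρ_m − ρ_c) / ρ_c = 15.9 km × (3230 − 2820) / 2820 = 2.31 km.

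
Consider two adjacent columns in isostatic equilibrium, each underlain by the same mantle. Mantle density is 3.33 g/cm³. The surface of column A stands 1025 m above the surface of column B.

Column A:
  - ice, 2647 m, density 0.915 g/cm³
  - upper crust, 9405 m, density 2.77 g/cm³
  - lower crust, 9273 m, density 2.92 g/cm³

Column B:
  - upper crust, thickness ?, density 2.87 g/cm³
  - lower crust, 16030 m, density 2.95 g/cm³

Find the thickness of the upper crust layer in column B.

12900 m

Take the compensation level at the base of the deeper column (depth z_c below the surface of column A) and equate Σ ρ_i t_i down to z_c; mantle fills any gap and the z_c terms cancel.
Column A: 2647×0.915 + 9405×2.77 + 9273×2.92 + (z_c − 21325)×3.33
Column B: 1025×0 + x×2.87 + 16030×2.95 + (z_c − 1025 − 16030 − x)×3.33
The z_c×3.33 term appears on both sides and cancels. Collect the known terms of each column as K = Σ(ρt)_known − 3.33 × (depth of known layers): K_A = 55551.015 − 3.33×21325 = −15461.235; K_B = 47288.5 − 3.33×(1025 + 16030) = −9504.65.
Balance: K_A = K_B − x×(3.33 − 2.87), so x = (K_B − K_A)/(3.33 − 2.87) = 5956.59/0.46 = 12900 m.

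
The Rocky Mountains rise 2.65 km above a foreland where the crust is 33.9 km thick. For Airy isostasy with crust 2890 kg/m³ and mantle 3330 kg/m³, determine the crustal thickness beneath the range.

Root depth r = h ρ_c / (ρ_m − ρ_c) = 2.65 km × 2890 / 440 = 17.41 km.
Total thickness = T + h + r = 33.9 km + 2.65 km + 17.41 km = 54 km.

54 km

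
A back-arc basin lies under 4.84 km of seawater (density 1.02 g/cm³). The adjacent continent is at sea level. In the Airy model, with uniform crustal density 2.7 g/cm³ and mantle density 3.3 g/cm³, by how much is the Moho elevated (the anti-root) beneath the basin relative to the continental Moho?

13.6 km

For local isostatic compensation: replacing crust with seawater at the top is compensated by replacing crust with mantle at the base: d (ρ_c − ρ_w) = a (ρ_m − ρ_c).
a = d (ρ_c − ρ_w)/(ρ_m − ρ_c) = 4.84 km × 1.68/0.6 = 13.6 km.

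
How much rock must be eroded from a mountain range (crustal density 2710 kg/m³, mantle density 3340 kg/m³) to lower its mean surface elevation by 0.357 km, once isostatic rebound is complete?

Net drop Δ = e − u = e − e ρ_c/ρ_m = e (ρ_m − ρ_c)/ρ_m.
e = Δ ρ_m/(ρ_m − ρ_c) = 0.357 km × 3340/630 = 1.89 km.

1.89 km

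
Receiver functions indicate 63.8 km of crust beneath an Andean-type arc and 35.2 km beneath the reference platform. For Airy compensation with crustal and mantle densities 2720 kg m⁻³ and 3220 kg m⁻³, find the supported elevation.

Excess crust Δ = 63.8 km − 35.2 km = 28.6 km, split between elevation h and root r with h + r = Δ.
Airy balance ρ_c h = (ρ_m − ρ_c) r gives r = h ρ_c/(ρ_m − ρ_c), so h (1 + ρ_c/(ρ_m − ρ_c)) = Δ, i.e. h = Δ (ρ_m − ρ_c)/ρ_m.
h = 28.6 km × 500/3220 = 4.44 km.

4.44 km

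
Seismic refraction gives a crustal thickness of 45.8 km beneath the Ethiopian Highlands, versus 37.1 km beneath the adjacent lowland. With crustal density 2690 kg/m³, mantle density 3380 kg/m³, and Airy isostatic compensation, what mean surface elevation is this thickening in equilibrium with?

Excess crust Δ = 45.8 km − 37.1 km = 8.7 km, split between elevation h and root r with h + r = Δ.
Airy balance ρ_c h = (ρ_m − ρ_c) r gives r = h ρ_c/(ρ_m − ρ_c), so h (1 + ρ_c/(ρ_m − ρ_c)) = Δ, i.e. h = Δ (ρ_m − ρ_c)/ρ_m.
h = 8.7 km × 690/3380 = 1.78 km.

1.78 km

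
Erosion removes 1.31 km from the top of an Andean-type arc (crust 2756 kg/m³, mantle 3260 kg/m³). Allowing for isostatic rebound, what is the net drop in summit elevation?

Rebound u = e ρ_c/ρ_m = 1.31 km × 2756/3260 = 1.107 km.
Net surface drop = e − u = 1.31 km − 1.107 km = e (ρ_m − ρ_c)/ρ_m = 0.203 km.

0.203 km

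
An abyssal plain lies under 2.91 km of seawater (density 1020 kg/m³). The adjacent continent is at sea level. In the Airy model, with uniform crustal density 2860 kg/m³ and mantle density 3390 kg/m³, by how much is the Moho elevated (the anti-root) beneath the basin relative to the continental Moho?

10.1 km

Isostatic balance requires: replacing crust with seawater at the top is compensated by replacing crust with mantle at the base: d (ρ_c − ρ_w) = a (ρ_m − ρ_c).
a = d (ρ_c − ρ_w)/(ρ_m − ρ_c) = 2.91 km × 1840/530 = 10.1 km.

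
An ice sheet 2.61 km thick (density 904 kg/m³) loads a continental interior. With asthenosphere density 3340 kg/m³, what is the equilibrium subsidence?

0.706 km

Isostatic balance requires: the ice load ρ_ice t is balanced by mantle displaced below, ρ_m s.
s = t ρ_ice / ρ_m = 2.61 km × 904/3340 = 0.706 km.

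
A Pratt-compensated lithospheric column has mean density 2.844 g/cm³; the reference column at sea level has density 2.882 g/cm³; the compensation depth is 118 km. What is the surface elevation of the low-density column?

ρ_ref D = ρ (D + h) → h = D (ρ_ref − ρ)/ρ.
h = 118 km × (2.882 − 2.844)/2.844 = 1.58 km.

1.58 km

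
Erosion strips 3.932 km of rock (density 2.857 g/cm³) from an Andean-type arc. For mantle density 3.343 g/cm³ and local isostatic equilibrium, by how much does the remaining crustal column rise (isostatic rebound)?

Unloading: uplift u = e ρ_c/ρ_m = 3.932 km × 2.857/3.343 = 3.36 km.

3.36 km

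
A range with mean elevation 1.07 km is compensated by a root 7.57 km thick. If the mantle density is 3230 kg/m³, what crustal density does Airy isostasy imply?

2830 kg/m³

ρ_c h = (ρ_m − ρ_c) r → ρ_c (h + r) = ρ_m r → ρ_c = ρ_m r / (h + r).
ρ_c = 3230 × 7.57 km / (1.07 km + 7.57 km) = 2830 kg/m³.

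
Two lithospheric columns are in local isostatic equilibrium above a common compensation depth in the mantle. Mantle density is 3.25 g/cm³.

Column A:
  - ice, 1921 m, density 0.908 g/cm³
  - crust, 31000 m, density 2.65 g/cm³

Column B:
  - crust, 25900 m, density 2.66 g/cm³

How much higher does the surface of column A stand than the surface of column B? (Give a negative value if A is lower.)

For any compensation level in the mantle, the mantle terms cancel and isostasy reduces to e = (Σt_A − Σt_B) − (Σ(ρt)_A − Σ(ρt)_B) / ρ_m.
Σt_A = 32921 m; Σt_B = 25900 m; Σ(ρt)_A = 83894.268; Σ(ρt)_B = 68894 (in m·g/cm³).
e = (32921 − 25900) − (83894.268 − 68894) / 3.25 = 2410 m.

2410 m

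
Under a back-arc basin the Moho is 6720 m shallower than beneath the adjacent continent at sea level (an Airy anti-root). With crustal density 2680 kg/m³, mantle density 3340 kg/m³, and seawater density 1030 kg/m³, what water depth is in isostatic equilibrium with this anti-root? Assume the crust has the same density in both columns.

2690 m

Replacing a thickness d of crust by seawater at the top must be balanced by replacing crust with mantle at the base: d (ρ_c − ρ_w) = a (ρ_m − ρ_c).
d = a (ρ_m − ρ_c)/(ρ_c − ρ_w) = 6720 m × 660/1650 = 2690 m.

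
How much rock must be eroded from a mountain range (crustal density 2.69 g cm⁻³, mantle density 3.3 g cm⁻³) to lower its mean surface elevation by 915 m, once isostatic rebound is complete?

4950 m

Net drop Δ = e − u = e − e ρ_c/ρ_m = e (ρ_m − ρ_c)/ρ_m.
e = Δ ρ_m/(ρ_m − ρ_c) = 915 m × 3.3/0.61 = 4950 m.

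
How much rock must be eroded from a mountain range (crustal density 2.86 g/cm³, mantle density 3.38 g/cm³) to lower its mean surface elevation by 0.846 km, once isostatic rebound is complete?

Net drop Δ = e − u = e − e ρ_c/ρ_m = e (ρ_m − ρ_c)/ρ_m.
e = Δ ρ_m/(ρ_m − ρ_c) = 0.846 km × 3.38/0.52 = 5.5 km.

5.5 km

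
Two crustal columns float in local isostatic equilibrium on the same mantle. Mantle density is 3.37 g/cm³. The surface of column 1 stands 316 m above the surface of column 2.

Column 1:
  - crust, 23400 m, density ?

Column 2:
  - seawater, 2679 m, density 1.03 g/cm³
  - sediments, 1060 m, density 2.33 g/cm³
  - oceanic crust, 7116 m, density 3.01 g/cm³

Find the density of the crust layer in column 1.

2.9 g/cm³

Take the compensation level at the base of the deeper column (depth z_c below the surface of column 1) and equate Σ ρ_i t_i down to z_c; mantle fills any gap and the z_c terms cancel.
Column 1: 23400×ρ + (z_c − 23400)×3.37
Column 2: 316×0 + 2679×1.03 + 1060×2.33 + 7116×3.01 + (z_c − 316 − 10855)×3.37
The z_c×3.37 term appears on both sides and cancels. Collect the known terms of each column as K = Σ(ρt)_known − 3.37 × (depth of known layers): K_1 = 0 − 3.37×23400 = −78858; K_2 = 26648.33 − 3.37×(316 + 10855) = −10997.94.
Balance: K_1 + 23400×ρ = K_2, so ρ = (K_2 − K_1)/23400 = 67860.1/23400 = 2.9 g/cm³.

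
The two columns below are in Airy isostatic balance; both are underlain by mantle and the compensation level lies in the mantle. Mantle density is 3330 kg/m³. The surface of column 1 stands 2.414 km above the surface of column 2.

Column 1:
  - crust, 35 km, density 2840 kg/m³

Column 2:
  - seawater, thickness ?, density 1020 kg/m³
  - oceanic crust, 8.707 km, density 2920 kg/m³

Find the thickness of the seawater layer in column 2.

Take the compensation level at the base of the deeper column (depth z_c below the surface of column 1) and equate Σ ρ_i t_i down to z_c; mantle fills any gap and the z_c terms cancel.
Column 1: 35×2840 + (z_c − 35)×3330
Column 2: 2.414×0 + x×1020 + 8.707×2920 + (z_c − 2.414 − 8.707 − x)×3330
The z_c×3330 term appears on both sides and cancels. Collect the known terms of each column as K = Σ(ρt)_known − 3330 × (depth of known layers): K_1 = 99400 − 3330×35 = −17150; K_2 = 25424.44 − 3330×(2.414 + 8.707) = −11608.49.
Balance: K_1 = K_2 − x×(3330 − 1020), so x = (K_2 − K_1)/(3330 − 1020) = 5541.51/2310 = 2.4 km.

2.4 km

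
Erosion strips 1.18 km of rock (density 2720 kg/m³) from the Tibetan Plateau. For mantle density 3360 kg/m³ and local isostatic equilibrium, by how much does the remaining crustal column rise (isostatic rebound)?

0.955 km

Unloading: uplift u = e ρ_c/ρ_m = 1.18 km × 2720/3360 = 0.955 km.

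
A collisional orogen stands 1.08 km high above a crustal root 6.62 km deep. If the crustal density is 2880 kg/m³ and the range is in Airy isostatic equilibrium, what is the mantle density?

Airy balance: ρ_c h = (ρ_m − ρ_c) r → ρ_m = ρ_c (1 + h/r).
ρ_m = 2880 × (1 + 1.08 km/6.62 km) = 3350 kg/m³.

3350 kg/m³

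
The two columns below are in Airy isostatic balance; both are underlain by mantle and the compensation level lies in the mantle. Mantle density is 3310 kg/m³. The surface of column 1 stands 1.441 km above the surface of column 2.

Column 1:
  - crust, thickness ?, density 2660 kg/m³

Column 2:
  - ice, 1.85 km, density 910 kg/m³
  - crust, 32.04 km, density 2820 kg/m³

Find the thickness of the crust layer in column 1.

38.3 km

Take the compensation level at the base of the deeper column (depth z_c below the surface of column 1) and equate Σ ρ_i t_i down to z_c; mantle fills any gap and the z_c terms cancel.
Column 1: x×2660 + (z_c − 0 − x)×3310
Column 2: 1.441×0 + 1.85×910 + 32.04×2820 + (z_c − 1.441 − 33.89)×3310
The z_c×3310 term appears on both sides and cancels. Collect the known terms of each column as K = Σ(ρt)_known − 3310 × (depth of known layers): K_1 = 0 − 3310×0 = 0; K_2 = 92036.3 − 3310×(1.441 + 33.89) = −24909.31.
Balance: K_1 − x×(3310 − 2660) = K_2, so x = (K_1 − K_2)/(3310 − 2660) = 24909.3/650 = 38.3 km.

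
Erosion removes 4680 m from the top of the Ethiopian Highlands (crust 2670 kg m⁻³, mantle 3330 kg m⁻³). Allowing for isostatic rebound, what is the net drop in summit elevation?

Rebound u = e ρ_c/ρ_m = 4680 m × 2670/3330 = 3752 m.
Net surface drop = e − u = 4680 m − 3752 m = e (ρ_m − ρ_c)/ρ_m = 928 m.

928 m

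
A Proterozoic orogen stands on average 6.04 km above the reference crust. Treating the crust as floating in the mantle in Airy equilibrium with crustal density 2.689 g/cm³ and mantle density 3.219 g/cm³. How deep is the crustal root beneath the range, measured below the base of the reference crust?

Equating mass per unit area of the two columns: the weight of the topography is balanced by the buoyancy of the root, ρ_c h = (ρ_m − ρ_c) r.
r = h · ρ_c / (ρ_m − ρ_c) = 6.04 km × 2.689 / (3.219 − 2.689) = 30.6 km.

30.6 km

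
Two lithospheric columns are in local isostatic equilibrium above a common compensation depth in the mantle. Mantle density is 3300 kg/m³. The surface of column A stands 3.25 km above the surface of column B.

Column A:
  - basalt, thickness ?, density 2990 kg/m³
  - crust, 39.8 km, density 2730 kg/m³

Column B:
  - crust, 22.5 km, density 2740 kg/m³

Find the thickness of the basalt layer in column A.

2.06 km

Take the compensation level at the base of the deeper column (depth z_c below the surface of column A) and equate Σ ρ_i t_i down to z_c; mantle fills any gap and the z_c terms cancel.
Column A: x×2990 + 39.8×2730 + (z_c − 39.8 − x)×3300
Column B: 3.25×0 + 22.5×2740 + (z_c − 3.25 − 22.5)×3300
The z_c×3300 term appears on both sides and cancels. Collect the known terms of each column as K = Σ(ρt)_known − 3300 × (depth of known layers): K_A = 108654 − 3300×39.8 = −22686; K_B = 61650 − 3300×(3.25 + 22.5) = −23325.
Balance: K_A − x×(3300 − 2990) = K_B, so x = (K_A − K_B)/(3300 − 2990) = 639/310 = 2.06 km.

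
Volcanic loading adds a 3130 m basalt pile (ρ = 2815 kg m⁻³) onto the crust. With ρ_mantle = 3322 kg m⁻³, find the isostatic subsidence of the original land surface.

2650 m

Subaerial loading: s = t ρ_load / ρ_m.
s = 3130 m × 2815/3322 = 2650 m.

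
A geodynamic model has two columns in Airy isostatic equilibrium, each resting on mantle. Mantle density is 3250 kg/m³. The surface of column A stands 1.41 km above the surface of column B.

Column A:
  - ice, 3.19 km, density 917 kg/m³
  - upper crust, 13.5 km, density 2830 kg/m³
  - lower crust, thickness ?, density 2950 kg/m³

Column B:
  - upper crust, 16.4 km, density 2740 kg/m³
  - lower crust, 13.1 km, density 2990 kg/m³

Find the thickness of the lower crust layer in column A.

Take the compensation level at the base of the deeper column (depth z_c below the surface of column A) and equate Σ ρ_i t_i down to z_c; mantle fills any gap and the z_c terms cancel.
Column A: 3.19×917 + 13.5×2830 + x×2950 + (z_c − 16.69 − x)×3250
Column B: 1.41×0 + 16.4×2740 + 13.1×2990 + (z_c − 1.41 − 29.5)×3250
The z_c×3250 term appears on both sides and cancels. Collect the known terms of each column as K = Σ(ρt)_known − 3250 × (depth of known layers): K_A = 41130.23 − 3250×16.69 = −13112.27; K_B = 84105 − 3250×(1.41 + 29.5) = −16352.5.
Balance: K_A − x×(3250 − 2950) = K_B, so x = (K_A − K_B)/(3250 − 2950) = 3240.23/300 = 10.8 km.

10.8 km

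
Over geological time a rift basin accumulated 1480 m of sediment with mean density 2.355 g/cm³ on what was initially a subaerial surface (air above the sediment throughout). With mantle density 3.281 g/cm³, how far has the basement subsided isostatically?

Subaerial load: s = t ρ_sed / ρ_m = 1480 m × 2.355/3.281 = 1060 m.

1060 m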